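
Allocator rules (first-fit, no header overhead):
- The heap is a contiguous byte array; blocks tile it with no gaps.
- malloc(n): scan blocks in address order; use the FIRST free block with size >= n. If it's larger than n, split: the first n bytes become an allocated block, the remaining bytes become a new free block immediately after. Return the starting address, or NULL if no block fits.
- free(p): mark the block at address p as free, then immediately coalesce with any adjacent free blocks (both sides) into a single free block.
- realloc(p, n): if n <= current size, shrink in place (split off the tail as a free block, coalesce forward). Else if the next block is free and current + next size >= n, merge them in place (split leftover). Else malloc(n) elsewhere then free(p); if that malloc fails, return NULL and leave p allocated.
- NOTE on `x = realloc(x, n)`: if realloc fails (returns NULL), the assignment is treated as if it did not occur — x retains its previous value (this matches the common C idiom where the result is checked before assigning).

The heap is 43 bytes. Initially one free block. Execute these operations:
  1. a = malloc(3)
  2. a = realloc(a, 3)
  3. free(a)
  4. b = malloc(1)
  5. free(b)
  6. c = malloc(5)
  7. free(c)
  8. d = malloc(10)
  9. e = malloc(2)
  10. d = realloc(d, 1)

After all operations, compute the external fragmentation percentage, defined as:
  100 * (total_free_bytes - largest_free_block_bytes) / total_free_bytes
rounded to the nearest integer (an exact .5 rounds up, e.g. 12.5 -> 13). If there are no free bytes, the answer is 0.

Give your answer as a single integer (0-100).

Answer: 23

Derivation:
Op 1: a = malloc(3) -> a = 0; heap: [0-2 ALLOC][3-42 FREE]
Op 2: a = realloc(a, 3) -> a = 0; heap: [0-2 ALLOC][3-42 FREE]
Op 3: free(a) -> (freed a); heap: [0-42 FREE]
Op 4: b = malloc(1) -> b = 0; heap: [0-0 ALLOC][1-42 FREE]
Op 5: free(b) -> (freed b); heap: [0-42 FREE]
Op 6: c = malloc(5) -> c = 0; heap: [0-4 ALLOC][5-42 FREE]
Op 7: free(c) -> (freed c); heap: [0-42 FREE]
Op 8: d = malloc(10) -> d = 0; heap: [0-9 ALLOC][10-42 FREE]
Op 9: e = malloc(2) -> e = 10; heap: [0-9 ALLOC][10-11 ALLOC][12-42 FREE]
Op 10: d = realloc(d, 1) -> d = 0; heap: [0-0 ALLOC][1-9 FREE][10-11 ALLOC][12-42 FREE]
Free blocks: [9 31] total_free=40 largest=31 -> 100*(40-31)/40 = 900/40 = 22.5 -> rounds to 23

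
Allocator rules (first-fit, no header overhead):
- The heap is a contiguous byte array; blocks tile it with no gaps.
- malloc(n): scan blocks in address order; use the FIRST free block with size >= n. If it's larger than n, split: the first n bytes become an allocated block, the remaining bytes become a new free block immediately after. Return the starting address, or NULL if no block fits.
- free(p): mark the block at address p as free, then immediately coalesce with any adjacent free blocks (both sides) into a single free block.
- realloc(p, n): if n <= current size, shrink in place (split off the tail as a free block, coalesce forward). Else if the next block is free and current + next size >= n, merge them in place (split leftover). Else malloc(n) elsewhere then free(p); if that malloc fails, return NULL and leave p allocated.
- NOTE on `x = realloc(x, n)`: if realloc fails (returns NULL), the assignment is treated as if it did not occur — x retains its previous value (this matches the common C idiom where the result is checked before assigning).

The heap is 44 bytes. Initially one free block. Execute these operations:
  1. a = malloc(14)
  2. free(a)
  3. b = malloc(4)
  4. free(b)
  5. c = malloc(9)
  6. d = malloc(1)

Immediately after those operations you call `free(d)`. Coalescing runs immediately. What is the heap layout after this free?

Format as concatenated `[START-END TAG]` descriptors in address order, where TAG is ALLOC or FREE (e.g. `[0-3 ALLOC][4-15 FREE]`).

Answer: [0-8 ALLOC][9-43 FREE]

Derivation:
Op 1: a = malloc(14) -> a = 0; heap: [0-13 ALLOC][14-43 FREE]
Op 2: free(a) -> (freed a); heap: [0-43 FREE]
Op 3: b = malloc(4) -> b = 0; heap: [0-3 ALLOC][4-43 FREE]
Op 4: free(b) -> (freed b); heap: [0-43 FREE]
Op 5: c = malloc(9) -> c = 0; heap: [0-8 ALLOC][9-43 FREE]
Op 6: d = malloc(1) -> d = 9; heap: [0-8 ALLOC][9-9 ALLOC][10-43 FREE]
free(d): d = 9 -> block [9-9 ALLOC]; mark free, coalesce with adjacent free neighbors -> [0-8 ALLOC][9-43 FREE]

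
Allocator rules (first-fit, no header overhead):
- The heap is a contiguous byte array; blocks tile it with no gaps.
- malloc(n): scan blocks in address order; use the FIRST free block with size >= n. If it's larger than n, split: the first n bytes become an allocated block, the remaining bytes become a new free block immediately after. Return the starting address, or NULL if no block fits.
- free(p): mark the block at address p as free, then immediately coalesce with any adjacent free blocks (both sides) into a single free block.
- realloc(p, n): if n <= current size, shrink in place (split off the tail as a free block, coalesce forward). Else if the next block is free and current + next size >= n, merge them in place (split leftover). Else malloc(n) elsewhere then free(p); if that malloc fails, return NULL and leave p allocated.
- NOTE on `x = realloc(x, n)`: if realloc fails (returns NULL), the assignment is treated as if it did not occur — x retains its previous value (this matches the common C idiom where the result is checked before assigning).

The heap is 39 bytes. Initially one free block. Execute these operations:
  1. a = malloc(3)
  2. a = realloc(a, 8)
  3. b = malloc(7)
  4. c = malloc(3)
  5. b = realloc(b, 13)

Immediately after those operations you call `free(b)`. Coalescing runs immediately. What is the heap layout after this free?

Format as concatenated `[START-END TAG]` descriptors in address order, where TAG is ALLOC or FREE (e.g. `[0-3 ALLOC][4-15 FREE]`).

Op 1: a = malloc(3) -> a = 0; heap: [0-2 ALLOC][3-38 FREE]
Op 2: a = realloc(a, 8) -> a = 0; heap: [0-7 ALLOC][8-38 FREE]
Op 3: b = malloc(7) -> b = 8; heap: [0-7 ALLOC][8-14 ALLOC][15-38 FREE]
Op 4: c = malloc(3) -> c = 15; heap: [0-7 ALLOC][8-14 ALLOC][15-17 ALLOC][18-38 FREE]
Op 5: b = realloc(b, 13) -> b = 18; heap: [0-7 ALLOC][8-14 FREE][15-17 ALLOC][18-30 ALLOC][31-38 FREE]
free(b): b = 18 -> block [18-30 ALLOC]; mark free, coalesce with adjacent free neighbors -> [0-7 ALLOC][8-14 FREE][15-17 ALLOC][18-38 FREE]

Answer: [0-7 ALLOC][8-14 FREE][15-17 ALLOC][18-38 FREE]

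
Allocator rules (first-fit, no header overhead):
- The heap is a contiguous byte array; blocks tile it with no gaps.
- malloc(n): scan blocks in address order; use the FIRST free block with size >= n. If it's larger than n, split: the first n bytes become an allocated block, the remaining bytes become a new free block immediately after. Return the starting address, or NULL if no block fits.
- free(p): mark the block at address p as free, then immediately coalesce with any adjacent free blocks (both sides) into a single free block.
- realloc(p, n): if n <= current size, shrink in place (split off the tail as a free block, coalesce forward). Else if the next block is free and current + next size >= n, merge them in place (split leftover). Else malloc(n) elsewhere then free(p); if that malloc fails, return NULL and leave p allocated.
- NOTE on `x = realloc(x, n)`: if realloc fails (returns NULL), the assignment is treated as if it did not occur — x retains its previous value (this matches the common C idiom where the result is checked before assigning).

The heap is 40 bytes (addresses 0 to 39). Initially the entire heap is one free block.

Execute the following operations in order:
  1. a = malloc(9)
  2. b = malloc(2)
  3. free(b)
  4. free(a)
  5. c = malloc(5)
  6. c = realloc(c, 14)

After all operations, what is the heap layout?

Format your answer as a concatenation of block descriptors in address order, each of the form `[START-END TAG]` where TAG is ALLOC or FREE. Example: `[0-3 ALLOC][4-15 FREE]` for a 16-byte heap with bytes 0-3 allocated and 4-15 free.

Op 1: a = malloc(9) -> a = 0; heap: [0-8 ALLOC][9-39 FREE]
Op 2: b = malloc(2) -> b = 9; heap: [0-8 ALLOC][9-10 ALLOC][11-39 FREE]
Op 3: free(b) -> (freed b); heap: [0-8 ALLOC][9-39 FREE]
Op 4: free(a) -> (freed a); heap: [0-39 FREE]
Op 5: c = malloc(5) -> c = 0; heap: [0-4 ALLOC][5-39 FREE]
Op 6: c = realloc(c, 14) -> c = 0; heap: [0-13 ALLOC][14-39 FREE]

Answer: [0-13 ALLOC][14-39 FREE]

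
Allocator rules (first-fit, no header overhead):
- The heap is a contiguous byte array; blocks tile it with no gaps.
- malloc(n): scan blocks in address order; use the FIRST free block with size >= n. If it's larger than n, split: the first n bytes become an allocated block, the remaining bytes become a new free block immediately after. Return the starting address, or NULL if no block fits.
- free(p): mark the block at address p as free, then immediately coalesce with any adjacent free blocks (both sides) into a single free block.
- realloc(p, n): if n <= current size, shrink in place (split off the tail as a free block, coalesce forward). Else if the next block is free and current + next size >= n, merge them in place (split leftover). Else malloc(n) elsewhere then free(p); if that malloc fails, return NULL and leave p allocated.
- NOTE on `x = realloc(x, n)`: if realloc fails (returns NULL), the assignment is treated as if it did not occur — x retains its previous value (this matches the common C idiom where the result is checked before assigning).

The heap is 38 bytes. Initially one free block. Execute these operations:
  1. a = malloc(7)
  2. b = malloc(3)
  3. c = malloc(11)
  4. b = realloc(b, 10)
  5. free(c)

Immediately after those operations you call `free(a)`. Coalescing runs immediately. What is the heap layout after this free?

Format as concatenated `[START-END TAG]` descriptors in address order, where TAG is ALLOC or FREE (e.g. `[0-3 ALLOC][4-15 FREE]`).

Answer: [0-20 FREE][21-30 ALLOC][31-37 FREE]

Derivation:
Op 1: a = malloc(7) -> a = 0; heap: [0-6 ALLOC][7-37 FREE]
Op 2: b = malloc(3) -> b = 7; heap: [0-6 ALLOC][7-9 ALLOC][10-37 FREE]
Op 3: c = malloc(11) -> c = 10; heap: [0-6 ALLOC][7-9 ALLOC][10-20 ALLOC][21-37 FREE]
Op 4: b = realloc(b, 10) -> b = 21; heap: [0-6 ALLOC][7-9 FREE][10-20 ALLOC][21-30 ALLOC][31-37 FREE]
Op 5: free(c) -> (freed c); heap: [0-6 ALLOC][7-20 FREE][21-30 ALLOC][31-37 FREE]
free(a): a = 0 -> block [0-6 ALLOC]; mark free, coalesce with adjacent free neighbors -> [0-20 FREE][21-30 ALLOC][31-37 FREE]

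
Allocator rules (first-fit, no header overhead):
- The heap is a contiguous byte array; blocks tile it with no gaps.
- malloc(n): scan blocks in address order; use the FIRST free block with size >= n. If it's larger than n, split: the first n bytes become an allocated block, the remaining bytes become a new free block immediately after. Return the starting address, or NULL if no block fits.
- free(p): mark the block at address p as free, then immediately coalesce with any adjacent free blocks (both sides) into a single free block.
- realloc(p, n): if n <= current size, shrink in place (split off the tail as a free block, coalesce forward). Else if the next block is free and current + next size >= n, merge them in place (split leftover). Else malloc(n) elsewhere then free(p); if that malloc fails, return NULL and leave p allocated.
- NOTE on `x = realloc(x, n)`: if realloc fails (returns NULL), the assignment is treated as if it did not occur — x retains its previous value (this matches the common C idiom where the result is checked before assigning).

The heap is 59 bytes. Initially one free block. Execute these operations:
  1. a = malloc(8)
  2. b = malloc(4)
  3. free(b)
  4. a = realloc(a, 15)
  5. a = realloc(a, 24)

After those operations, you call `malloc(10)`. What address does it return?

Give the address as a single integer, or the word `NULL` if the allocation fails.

Op 1: a = malloc(8) -> a = 0; heap: [0-7 ALLOC][8-58 FREE]
Op 2: b = malloc(4) -> b = 8; heap: [0-7 ALLOC][8-11 ALLOC][12-58 FREE]
Op 3: free(b) -> (freed b); heap: [0-7 ALLOC][8-58 FREE]
Op 4: a = realloc(a, 15) -> a = 0; heap: [0-14 ALLOC][15-58 FREE]
Op 5: a = realloc(a, 24) -> a = 0; heap: [0-23 ALLOC][24-58 FREE]
malloc(10): first-fit scan over [0-23 ALLOC][24-58 FREE] -> 24

Answer: 24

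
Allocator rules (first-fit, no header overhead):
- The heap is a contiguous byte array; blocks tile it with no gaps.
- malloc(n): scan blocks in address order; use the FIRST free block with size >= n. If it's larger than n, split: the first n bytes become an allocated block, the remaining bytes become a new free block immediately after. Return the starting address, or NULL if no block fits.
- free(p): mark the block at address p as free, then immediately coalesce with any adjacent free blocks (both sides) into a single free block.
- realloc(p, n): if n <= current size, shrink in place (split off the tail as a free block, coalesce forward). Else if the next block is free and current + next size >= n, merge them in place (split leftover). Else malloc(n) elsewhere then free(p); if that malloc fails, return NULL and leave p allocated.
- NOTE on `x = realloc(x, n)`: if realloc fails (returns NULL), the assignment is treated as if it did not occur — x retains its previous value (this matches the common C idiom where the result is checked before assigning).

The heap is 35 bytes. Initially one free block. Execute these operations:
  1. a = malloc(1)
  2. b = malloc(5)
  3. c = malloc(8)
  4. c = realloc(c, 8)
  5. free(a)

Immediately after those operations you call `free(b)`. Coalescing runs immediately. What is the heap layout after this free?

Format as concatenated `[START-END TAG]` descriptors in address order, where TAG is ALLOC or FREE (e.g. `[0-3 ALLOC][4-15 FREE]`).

Op 1: a = malloc(1) -> a = 0; heap: [0-0 ALLOC][1-34 FREE]
Op 2: b = malloc(5) -> b = 1; heap: [0-0 ALLOC][1-5 ALLOC][6-34 FREE]
Op 3: c = malloc(8) -> c = 6; heap: [0-0 ALLOC][1-5 ALLOC][6-13 ALLOC][14-34 FREE]
Op 4: c = realloc(c, 8) -> c = 6; heap: [0-0 ALLOC][1-5 ALLOC][6-13 ALLOC][14-34 FREE]
Op 5: free(a) -> (freed a); heap: [0-0 FREE][1-5 ALLOC][6-13 ALLOC][14-34 FREE]
free(b): b = 1 -> block [1-5 ALLOC]; mark free, coalesce with adjacent free neighbors -> [0-5 FREE][6-13 ALLOC][14-34 FREE]

Answer: [0-5 FREE][6-13 ALLOC][14-34 FREE]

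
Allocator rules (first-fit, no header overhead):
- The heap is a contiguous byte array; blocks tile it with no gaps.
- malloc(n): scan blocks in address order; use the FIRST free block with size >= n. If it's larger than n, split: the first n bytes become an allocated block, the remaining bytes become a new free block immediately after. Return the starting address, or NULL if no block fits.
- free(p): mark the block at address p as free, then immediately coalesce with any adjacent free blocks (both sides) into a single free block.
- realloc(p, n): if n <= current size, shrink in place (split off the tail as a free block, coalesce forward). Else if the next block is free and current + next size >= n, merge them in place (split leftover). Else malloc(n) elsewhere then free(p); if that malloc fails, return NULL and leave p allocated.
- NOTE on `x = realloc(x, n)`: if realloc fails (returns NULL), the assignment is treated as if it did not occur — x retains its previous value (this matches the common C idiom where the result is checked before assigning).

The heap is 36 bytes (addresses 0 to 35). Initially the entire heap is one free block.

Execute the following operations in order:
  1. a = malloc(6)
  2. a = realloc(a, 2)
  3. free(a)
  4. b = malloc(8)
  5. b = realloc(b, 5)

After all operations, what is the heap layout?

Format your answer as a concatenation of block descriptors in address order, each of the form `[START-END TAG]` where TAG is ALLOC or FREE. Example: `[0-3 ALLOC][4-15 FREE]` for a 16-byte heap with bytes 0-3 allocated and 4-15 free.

Answer: [0-4 ALLOC][5-35 FREE]

Derivation:
Op 1: a = malloc(6) -> a = 0; heap: [0-5 ALLOC][6-35 FREE]
Op 2: a = realloc(a, 2) -> a = 0; heap: [0-1 ALLOC][2-35 FREE]
Op 3: free(a) -> (freed a); heap: [0-35 FREE]
Op 4: b = malloc(8) -> b = 0; heap: [0-7 ALLOC][8-35 FREE]
Op 5: b = realloc(b, 5) -> b = 0; heap: [0-4 ALLOC][5-35 FREE]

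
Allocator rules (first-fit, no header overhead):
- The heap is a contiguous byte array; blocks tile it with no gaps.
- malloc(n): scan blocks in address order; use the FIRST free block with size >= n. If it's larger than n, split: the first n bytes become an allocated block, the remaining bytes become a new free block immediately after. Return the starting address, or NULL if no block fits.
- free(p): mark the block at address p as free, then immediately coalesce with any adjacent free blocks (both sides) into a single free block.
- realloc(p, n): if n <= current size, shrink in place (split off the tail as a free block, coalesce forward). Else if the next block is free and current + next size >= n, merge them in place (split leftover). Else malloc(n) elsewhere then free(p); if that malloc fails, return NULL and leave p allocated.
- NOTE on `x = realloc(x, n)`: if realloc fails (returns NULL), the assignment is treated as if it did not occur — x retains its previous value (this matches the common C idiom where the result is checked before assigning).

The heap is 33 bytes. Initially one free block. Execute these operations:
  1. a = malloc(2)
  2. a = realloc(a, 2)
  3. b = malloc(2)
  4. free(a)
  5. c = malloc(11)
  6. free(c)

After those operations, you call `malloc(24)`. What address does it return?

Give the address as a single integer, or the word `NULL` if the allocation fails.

Answer: 4

Derivation:
Op 1: a = malloc(2) -> a = 0; heap: [0-1 ALLOC][2-32 FREE]
Op 2: a = realloc(a, 2) -> a = 0; heap: [0-1 ALLOC][2-32 FREE]
Op 3: b = malloc(2) -> b = 2; heap: [0-1 ALLOC][2-3 ALLOC][4-32 FREE]
Op 4: free(a) -> (freed a); heap: [0-1 FREE][2-3 ALLOC][4-32 FREE]
Op 5: c = malloc(11) -> c = 4; heap: [0-1 FREE][2-3 ALLOC][4-14 ALLOC][15-32 FREE]
Op 6: free(c) -> (freed c); heap: [0-1 FREE][2-3 ALLOC][4-32 FREE]
malloc(24): first-fit scan over [0-1 FREE][2-3 ALLOC][4-32 FREE] -> 4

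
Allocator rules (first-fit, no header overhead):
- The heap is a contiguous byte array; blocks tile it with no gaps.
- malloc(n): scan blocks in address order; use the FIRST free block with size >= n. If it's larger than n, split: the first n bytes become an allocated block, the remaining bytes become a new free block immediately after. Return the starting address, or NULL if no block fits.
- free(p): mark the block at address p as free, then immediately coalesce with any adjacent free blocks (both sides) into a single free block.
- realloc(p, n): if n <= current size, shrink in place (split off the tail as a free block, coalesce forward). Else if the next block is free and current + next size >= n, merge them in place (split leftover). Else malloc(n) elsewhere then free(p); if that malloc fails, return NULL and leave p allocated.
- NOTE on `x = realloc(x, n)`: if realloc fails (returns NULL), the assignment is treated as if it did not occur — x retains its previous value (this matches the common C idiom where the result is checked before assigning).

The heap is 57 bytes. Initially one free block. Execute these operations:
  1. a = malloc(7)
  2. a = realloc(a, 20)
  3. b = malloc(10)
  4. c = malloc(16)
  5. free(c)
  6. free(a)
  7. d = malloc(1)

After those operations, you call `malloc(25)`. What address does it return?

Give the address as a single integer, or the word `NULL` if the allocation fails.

Op 1: a = malloc(7) -> a = 0; heap: [0-6 ALLOC][7-56 FREE]
Op 2: a = realloc(a, 20) -> a = 0; heap: [0-19 ALLOC][20-56 FREE]
Op 3: b = malloc(10) -> b = 20; heap: [0-19 ALLOC][20-29 ALLOC][30-56 FREE]
Op 4: c = malloc(16) -> c = 30; heap: [0-19 ALLOC][20-29 ALLOC][30-45 ALLOC][46-56 FREE]
Op 5: free(c) -> (freed c); heap: [0-19 ALLOC][20-29 ALLOC][30-56 FREE]
Op 6: free(a) -> (freed a); heap: [0-19 FREE][20-29 ALLOC][30-56 FREE]
Op 7: d = malloc(1) -> d = 0; heap: [0-0 ALLOC][1-19 FREE][20-29 ALLOC][30-56 FREE]
malloc(25): first-fit scan over [0-0 ALLOC][1-19 FREE][20-29 ALLOC][30-56 FREE] -> 30

Answer: 30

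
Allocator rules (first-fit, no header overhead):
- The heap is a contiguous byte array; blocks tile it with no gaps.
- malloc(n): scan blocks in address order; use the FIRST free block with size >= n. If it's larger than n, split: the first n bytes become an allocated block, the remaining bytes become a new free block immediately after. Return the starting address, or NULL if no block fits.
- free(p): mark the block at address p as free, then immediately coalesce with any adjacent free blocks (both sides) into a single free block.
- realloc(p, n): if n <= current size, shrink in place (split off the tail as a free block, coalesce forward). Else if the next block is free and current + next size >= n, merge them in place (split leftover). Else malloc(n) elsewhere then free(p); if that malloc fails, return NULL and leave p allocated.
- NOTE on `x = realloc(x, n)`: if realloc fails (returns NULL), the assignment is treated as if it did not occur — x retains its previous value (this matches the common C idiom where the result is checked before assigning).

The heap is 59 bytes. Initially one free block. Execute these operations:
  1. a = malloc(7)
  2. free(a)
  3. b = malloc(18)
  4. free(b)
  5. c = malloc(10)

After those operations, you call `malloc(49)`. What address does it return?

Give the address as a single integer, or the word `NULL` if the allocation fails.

Op 1: a = malloc(7) -> a = 0; heap: [0-6 ALLOC][7-58 FREE]
Op 2: free(a) -> (freed a); heap: [0-58 FREE]
Op 3: b = malloc(18) -> b = 0; heap: [0-17 ALLOC][18-58 FREE]
Op 4: free(b) -> (freed b); heap: [0-58 FREE]
Op 5: c = malloc(10) -> c = 0; heap: [0-9 ALLOC][10-58 FREE]
malloc(49): first-fit scan over [0-9 ALLOC][10-58 FREE] -> 10

Answer: 10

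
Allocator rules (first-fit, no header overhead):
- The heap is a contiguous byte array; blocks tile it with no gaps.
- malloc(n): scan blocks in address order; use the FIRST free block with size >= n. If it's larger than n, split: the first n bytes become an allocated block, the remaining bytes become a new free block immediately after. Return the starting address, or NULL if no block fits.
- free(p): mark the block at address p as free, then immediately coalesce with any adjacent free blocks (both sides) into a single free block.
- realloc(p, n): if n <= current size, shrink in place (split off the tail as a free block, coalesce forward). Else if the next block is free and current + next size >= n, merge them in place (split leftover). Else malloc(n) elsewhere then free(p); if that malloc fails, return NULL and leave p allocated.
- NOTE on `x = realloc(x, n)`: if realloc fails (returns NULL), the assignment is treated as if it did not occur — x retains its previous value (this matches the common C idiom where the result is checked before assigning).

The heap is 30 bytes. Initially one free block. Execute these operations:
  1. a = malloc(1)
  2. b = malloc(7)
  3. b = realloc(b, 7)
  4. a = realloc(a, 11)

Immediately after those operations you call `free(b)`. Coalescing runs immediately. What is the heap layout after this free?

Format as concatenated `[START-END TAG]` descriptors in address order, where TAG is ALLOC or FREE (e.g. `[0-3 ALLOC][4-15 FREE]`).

Answer: [0-7 FREE][8-18 ALLOC][19-29 FREE]

Derivation:
Op 1: a = malloc(1) -> a = 0; heap: [0-0 ALLOC][1-29 FREE]
Op 2: b = malloc(7) -> b = 1; heap: [0-0 ALLOC][1-7 ALLOC][8-29 FREE]
Op 3: b = realloc(b, 7) -> b = 1; heap: [0-0 ALLOC][1-7 ALLOC][8-29 FREE]
Op 4: a = realloc(a, 11) -> a = 8; heap: [0-0 FREE][1-7 ALLOC][8-18 ALLOC][19-29 FREE]
free(b): b = 1 -> block [1-7 ALLOC]; mark free, coalesce with adjacent free neighbors -> [0-7 FREE][8-18 ALLOC][19-29 FREE]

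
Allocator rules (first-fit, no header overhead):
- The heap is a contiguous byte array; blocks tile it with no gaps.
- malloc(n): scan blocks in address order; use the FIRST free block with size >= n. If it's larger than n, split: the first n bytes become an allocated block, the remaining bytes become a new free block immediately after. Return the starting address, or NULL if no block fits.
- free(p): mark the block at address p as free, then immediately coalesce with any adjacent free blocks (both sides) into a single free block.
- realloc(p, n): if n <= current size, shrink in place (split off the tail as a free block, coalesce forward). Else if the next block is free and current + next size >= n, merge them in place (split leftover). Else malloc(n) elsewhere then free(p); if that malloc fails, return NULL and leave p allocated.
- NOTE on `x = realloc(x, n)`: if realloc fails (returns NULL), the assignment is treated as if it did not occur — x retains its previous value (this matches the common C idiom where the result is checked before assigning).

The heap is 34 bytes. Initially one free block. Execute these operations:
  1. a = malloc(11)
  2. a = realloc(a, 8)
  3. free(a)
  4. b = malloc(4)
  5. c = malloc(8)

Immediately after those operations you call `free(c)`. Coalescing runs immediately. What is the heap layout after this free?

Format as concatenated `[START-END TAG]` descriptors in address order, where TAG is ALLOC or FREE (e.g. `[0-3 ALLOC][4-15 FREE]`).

Answer: [0-3 ALLOC][4-33 FREE]

Derivation:
Op 1: a = malloc(11) -> a = 0; heap: [0-10 ALLOC][11-33 FREE]
Op 2: a = realloc(a, 8) -> a = 0; heap: [0-7 ALLOC][8-33 FREE]
Op 3: free(a) -> (freed a); heap: [0-33 FREE]
Op 4: b = malloc(4) -> b = 0; heap: [0-3 ALLOC][4-33 FREE]
Op 5: c = malloc(8) -> c = 4; heap: [0-3 ALLOC][4-11 ALLOC][12-33 FREE]
free(c): c = 4 -> block [4-11 ALLOC]; mark free, coalesce with adjacent free neighbors -> [0-3 ALLOC][4-33 FREE]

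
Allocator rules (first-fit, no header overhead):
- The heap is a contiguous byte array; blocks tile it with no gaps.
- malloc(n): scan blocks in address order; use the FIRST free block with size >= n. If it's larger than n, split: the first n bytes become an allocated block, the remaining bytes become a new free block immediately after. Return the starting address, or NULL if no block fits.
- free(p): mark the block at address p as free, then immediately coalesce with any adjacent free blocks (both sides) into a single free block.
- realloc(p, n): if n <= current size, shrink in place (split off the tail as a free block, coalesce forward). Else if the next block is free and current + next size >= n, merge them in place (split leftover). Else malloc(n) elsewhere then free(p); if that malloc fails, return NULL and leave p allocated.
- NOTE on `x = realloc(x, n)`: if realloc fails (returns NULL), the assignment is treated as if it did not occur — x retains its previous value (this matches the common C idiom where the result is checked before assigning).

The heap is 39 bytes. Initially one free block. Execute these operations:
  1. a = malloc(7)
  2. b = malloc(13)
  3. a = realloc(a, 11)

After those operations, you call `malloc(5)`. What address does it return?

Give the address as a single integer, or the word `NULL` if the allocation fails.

Answer: 0

Derivation:
Op 1: a = malloc(7) -> a = 0; heap: [0-6 ALLOC][7-38 FREE]
Op 2: b = malloc(13) -> b = 7; heap: [0-6 ALLOC][7-19 ALLOC][20-38 FREE]
Op 3: a = realloc(a, 11) -> a = 20; heap: [0-6 FREE][7-19 ALLOC][20-30 ALLOC][31-38 FREE]
malloc(5): first-fit scan over [0-6 FREE][7-19 ALLOC][20-30 ALLOC][31-38 FREE] -> 0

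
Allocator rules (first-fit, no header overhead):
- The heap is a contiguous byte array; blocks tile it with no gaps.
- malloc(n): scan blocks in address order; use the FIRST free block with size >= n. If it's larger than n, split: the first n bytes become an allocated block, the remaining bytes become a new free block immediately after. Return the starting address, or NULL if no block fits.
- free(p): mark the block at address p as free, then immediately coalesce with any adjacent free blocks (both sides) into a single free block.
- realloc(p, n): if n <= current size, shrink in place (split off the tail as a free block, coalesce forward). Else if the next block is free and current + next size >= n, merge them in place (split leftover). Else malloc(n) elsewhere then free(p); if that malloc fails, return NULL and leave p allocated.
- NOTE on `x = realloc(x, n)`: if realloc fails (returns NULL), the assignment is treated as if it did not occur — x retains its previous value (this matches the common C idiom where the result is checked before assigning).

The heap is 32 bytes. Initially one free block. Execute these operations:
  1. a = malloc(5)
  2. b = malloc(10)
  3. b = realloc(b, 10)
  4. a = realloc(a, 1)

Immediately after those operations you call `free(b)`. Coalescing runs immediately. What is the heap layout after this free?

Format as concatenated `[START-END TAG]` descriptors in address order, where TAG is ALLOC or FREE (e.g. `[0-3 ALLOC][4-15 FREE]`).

Op 1: a = malloc(5) -> a = 0; heap: [0-4 ALLOC][5-31 FREE]
Op 2: b = malloc(10) -> b = 5; heap: [0-4 ALLOC][5-14 ALLOC][15-31 FREE]
Op 3: b = realloc(b, 10) -> b = 5; heap: [0-4 ALLOC][5-14 ALLOC][15-31 FREE]
Op 4: a = realloc(a, 1) -> a = 0; heap: [0-0 ALLOC][1-4 FREE][5-14 ALLOC][15-31 FREE]
free(b): b = 5 -> block [5-14 ALLOC]; mark free, coalesce with adjacent free neighbors -> [0-0 ALLOC][1-31 FREE]

Answer: [0-0 ALLOC][1-31 FREE]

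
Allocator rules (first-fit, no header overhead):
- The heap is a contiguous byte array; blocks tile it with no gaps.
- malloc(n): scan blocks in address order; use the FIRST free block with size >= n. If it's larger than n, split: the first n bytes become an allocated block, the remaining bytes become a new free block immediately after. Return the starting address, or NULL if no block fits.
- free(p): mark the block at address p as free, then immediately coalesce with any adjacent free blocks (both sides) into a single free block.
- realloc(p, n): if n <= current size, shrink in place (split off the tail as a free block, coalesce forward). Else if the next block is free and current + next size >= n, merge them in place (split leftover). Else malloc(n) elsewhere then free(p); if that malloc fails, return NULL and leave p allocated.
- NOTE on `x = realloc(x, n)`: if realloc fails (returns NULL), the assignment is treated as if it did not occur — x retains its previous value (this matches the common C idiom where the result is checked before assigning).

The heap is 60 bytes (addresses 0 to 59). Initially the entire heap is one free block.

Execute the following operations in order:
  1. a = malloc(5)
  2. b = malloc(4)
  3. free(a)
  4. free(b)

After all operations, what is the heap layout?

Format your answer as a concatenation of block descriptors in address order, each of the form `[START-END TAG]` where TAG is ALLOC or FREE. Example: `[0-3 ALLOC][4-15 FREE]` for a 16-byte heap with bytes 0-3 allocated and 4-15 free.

Answer: [0-59 FREE]

Derivation:
Op 1: a = malloc(5) -> a = 0; heap: [0-4 ALLOC][5-59 FREE]
Op 2: b = malloc(4) -> b = 5; heap: [0-4 ALLOC][5-8 ALLOC][9-59 FREE]
Op 3: free(a) -> (freed a); heap: [0-4 FREE][5-8 ALLOC][9-59 FREE]
Op 4: free(b) -> (freed b); heap: [0-59 FREE]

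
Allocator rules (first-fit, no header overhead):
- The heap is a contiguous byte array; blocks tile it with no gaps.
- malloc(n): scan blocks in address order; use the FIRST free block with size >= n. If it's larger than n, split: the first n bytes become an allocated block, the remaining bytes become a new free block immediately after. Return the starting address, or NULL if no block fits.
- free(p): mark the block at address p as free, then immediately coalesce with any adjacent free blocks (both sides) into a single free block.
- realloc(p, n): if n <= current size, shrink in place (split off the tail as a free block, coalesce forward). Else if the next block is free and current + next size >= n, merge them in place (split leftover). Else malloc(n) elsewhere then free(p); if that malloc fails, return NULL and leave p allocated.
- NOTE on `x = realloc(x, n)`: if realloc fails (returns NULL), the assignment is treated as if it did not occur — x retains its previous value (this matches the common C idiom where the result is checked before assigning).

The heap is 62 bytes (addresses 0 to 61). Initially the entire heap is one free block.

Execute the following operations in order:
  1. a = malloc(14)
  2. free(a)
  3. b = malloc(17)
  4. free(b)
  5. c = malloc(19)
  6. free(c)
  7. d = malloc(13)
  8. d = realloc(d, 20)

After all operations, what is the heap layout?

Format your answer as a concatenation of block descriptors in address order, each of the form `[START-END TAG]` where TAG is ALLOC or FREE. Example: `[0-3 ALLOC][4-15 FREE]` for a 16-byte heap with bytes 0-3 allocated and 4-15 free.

Answer: [0-19 ALLOC][20-61 FREE]

Derivation:
Op 1: a = malloc(14) -> a = 0; heap: [0-13 ALLOC][14-61 FREE]
Op 2: free(a) -> (freed a); heap: [0-61 FREE]
Op 3: b = malloc(17) -> b = 0; heap: [0-16 ALLOC][17-61 FREE]
Op 4: free(b) -> (freed b); heap: [0-61 FREE]
Op 5: c = malloc(19) -> c = 0; heap: [0-18 ALLOC][19-61 FREE]
Op 6: free(c) -> (freed c); heap: [0-61 FREE]
Op 7: d = malloc(13) -> d = 0; heap: [0-12 ALLOC][13-61 FREE]
Op 8: d = realloc(d, 20) -> d = 0; heap: [0-19 ALLOC][20-61 FREE]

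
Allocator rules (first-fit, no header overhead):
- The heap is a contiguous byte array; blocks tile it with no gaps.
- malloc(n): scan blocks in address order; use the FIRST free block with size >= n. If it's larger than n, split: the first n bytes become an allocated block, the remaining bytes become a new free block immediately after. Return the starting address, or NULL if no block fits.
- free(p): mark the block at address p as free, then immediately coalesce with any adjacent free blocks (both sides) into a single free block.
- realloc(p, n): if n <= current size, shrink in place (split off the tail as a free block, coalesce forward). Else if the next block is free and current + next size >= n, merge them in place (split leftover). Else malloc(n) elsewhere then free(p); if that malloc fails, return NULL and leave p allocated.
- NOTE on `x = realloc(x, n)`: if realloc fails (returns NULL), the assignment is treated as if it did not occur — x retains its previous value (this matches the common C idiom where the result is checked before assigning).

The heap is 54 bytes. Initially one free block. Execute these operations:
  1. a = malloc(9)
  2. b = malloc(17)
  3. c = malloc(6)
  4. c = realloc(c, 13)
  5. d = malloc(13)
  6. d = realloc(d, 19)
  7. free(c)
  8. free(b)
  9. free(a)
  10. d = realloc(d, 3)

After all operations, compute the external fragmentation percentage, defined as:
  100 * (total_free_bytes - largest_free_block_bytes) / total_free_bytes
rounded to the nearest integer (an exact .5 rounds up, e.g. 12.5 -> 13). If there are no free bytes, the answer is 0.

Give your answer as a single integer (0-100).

Op 1: a = malloc(9) -> a = 0; heap: [0-8 ALLOC][9-53 FREE]
Op 2: b = malloc(17) -> b = 9; heap: [0-8 ALLOC][9-25 ALLOC][26-53 FREE]
Op 3: c = malloc(6) -> c = 26; heap: [0-8 ALLOC][9-25 ALLOC][26-31 ALLOC][32-53 FREE]
Op 4: c = realloc(c, 13) -> c = 26; heap: [0-8 ALLOC][9-25 ALLOC][26-38 ALLOC][39-53 FREE]
Op 5: d = malloc(13) -> d = 39; heap: [0-8 ALLOC][9-25 ALLOC][26-38 ALLOC][39-51 ALLOC][52-53 FREE]
Op 6: d = realloc(d, 19) -> NULL (d unchanged); heap: [0-8 ALLOC][9-25 ALLOC][26-38 ALLOC][39-51 ALLOC][52-53 FREE]
Op 7: free(c) -> (freed c); heap: [0-8 ALLOC][9-25 ALLOC][26-38 FREE][39-51 ALLOC][52-53 FREE]
Op 8: free(b) -> (freed b); heap: [0-8 ALLOC][9-38 FREE][39-51 ALLOC][52-53 FREE]
Op 9: free(a) -> (freed a); heap: [0-38 FREE][39-51 ALLOC][52-53 FREE]
Op 10: d = realloc(d, 3) -> d = 39; heap: [0-38 FREE][39-41 ALLOC][42-53 FREE]
Free blocks: [39 12] total_free=51 largest=39 -> 100*(51-39)/51 = 1200/51 ≈ 23.529 -> rounds to 24

Answer: 24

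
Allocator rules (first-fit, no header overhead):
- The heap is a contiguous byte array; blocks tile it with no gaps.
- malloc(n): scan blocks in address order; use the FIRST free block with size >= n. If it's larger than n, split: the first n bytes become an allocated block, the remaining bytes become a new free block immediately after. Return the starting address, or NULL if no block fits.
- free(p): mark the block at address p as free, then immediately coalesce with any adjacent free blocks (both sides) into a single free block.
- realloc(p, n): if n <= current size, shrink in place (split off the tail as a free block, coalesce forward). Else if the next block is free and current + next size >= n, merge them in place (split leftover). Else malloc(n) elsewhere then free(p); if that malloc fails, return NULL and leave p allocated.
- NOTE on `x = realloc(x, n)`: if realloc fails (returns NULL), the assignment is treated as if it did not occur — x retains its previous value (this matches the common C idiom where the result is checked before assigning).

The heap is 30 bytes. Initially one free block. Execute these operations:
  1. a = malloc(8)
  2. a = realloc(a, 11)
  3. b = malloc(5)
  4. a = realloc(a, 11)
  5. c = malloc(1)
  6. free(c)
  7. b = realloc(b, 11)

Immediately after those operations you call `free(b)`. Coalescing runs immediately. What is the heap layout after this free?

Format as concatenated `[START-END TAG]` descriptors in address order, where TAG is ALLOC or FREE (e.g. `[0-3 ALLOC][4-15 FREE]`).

Answer: [0-10 ALLOC][11-29 FREE]

Derivation:
Op 1: a = malloc(8) -> a = 0; heap: [0-7 ALLOC][8-29 FREE]
Op 2: a = realloc(a, 11) -> a = 0; heap: [0-10 ALLOC][11-29 FREE]
Op 3: b = malloc(5) -> b = 11; heap: [0-10 ALLOC][11-15 ALLOC][16-29 FREE]
Op 4: a = realloc(a, 11) -> a = 0; heap: [0-10 ALLOC][11-15 ALLOC][16-29 FREE]
Op 5: c = malloc(1) -> c = 16; heap: [0-10 ALLOC][11-15 ALLOC][16-16 ALLOC][17-29 FREE]
Op 6: free(c) -> (freed c); heap: [0-10 ALLOC][11-15 ALLOC][16-29 FREE]
Op 7: b = realloc(b, 11) -> b = 11; heap: [0-10 ALLOC][11-21 ALLOC][22-29 FREE]
free(b): b = 11 -> block [11-21 ALLOC]; mark free, coalesce with adjacent free neighbors -> [0-10 ALLOC][11-29 FREE]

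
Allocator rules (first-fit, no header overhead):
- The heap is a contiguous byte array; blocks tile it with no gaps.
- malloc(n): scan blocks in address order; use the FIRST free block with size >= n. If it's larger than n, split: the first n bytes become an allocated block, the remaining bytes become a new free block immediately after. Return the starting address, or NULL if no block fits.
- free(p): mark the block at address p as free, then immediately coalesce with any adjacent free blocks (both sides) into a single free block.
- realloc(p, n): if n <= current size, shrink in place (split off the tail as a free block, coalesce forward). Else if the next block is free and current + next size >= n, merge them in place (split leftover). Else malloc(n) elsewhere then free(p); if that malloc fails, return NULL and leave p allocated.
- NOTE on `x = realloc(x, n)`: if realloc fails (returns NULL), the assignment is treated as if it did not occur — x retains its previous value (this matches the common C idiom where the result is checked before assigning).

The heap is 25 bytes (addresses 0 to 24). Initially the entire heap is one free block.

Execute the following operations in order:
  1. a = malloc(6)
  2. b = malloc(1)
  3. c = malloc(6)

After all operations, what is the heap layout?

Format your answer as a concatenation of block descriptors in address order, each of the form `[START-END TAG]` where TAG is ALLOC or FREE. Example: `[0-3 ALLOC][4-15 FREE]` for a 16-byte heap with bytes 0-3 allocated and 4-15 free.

Answer: [0-5 ALLOC][6-6 ALLOC][7-12 ALLOC][13-24 FREE]

Derivation:
Op 1: a = malloc(6) -> a = 0; heap: [0-5 ALLOC][6-24 FREE]
Op 2: b = malloc(1) -> b = 6; heap: [0-5 ALLOC][6-6 ALLOC][7-24 FREE]
Op 3: c = malloc(6) -> c = 7; heap: [0-5 ALLOC][6-6 ALLOC][7-12 ALLOC][13-24 FREE]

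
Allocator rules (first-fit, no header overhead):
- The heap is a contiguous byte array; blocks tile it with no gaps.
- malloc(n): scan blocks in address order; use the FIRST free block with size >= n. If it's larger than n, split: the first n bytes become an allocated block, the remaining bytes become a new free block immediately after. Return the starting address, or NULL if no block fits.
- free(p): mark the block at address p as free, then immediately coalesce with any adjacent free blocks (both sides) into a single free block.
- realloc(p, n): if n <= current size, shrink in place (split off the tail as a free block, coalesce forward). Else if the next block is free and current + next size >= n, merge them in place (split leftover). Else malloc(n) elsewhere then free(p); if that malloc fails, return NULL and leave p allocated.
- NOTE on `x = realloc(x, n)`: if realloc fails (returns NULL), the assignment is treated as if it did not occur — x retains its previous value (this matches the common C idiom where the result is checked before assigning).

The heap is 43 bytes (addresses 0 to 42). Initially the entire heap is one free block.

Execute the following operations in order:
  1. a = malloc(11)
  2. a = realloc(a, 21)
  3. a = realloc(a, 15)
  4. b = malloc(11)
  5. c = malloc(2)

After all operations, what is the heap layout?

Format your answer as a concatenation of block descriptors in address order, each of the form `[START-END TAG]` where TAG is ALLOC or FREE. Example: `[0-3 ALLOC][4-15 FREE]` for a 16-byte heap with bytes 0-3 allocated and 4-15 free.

Op 1: a = malloc(11) -> a = 0; heap: [0-10 ALLOC][11-42 FREE]
Op 2: a = realloc(a, 21) -> a = 0; heap: [0-20 ALLOC][21-42 FREE]
Op 3: a = realloc(a, 15) -> a = 0; heap: [0-14 ALLOC][15-42 FREE]
Op 4: b = malloc(11) -> b = 15; heap: [0-14 ALLOC][15-25 ALLOC][26-42 FREE]
Op 5: c = malloc(2) -> c = 26; heap: [0-14 ALLOC][15-25 ALLOC][26-27 ALLOC][28-42 FREE]

Answer: [0-14 ALLOC][15-25 ALLOC][26-27 ALLOC][28-42 FREE]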